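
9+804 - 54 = 759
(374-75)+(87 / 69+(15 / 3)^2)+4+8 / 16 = 15169 / 46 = 329.76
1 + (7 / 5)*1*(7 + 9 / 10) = 603 / 50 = 12.06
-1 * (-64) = 64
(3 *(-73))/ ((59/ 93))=-20367/ 59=-345.20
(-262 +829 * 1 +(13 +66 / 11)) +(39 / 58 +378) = 55951 / 58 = 964.67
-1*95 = -95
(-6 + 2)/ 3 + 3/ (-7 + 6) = -13/ 3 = -4.33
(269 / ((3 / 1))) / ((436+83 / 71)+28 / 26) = 248287 / 1213503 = 0.20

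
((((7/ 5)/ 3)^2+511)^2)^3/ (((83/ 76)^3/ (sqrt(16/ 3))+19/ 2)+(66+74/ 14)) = 9421970247567789943928057814494769115889139712/ 42640220235721194660900146484375 - 113936250412408748812408403767636305643569152 * sqrt(3)/ 127920660707163583982700439453125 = 219421688513787.84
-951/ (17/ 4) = -3804/ 17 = -223.76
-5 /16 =-0.31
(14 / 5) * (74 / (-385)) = -148 / 275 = -0.54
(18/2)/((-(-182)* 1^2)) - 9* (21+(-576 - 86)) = 1049967/182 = 5769.05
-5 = -5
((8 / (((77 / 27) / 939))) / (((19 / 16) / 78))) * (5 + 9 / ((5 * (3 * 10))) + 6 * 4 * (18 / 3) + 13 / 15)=948752258688 / 36575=25939911.38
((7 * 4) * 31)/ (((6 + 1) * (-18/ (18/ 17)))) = -124/ 17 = -7.29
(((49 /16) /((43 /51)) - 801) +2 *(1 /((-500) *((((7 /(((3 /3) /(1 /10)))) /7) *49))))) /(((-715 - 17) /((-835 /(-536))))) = 112227709571 /66134853120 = 1.70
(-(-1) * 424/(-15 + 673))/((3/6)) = 424/329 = 1.29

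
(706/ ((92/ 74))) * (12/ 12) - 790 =-5109/ 23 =-222.13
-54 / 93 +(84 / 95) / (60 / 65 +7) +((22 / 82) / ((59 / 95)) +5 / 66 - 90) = -4356703548137 / 48428646090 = -89.96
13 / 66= 0.20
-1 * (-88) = 88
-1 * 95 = -95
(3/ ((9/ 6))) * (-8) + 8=-8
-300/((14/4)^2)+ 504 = 23496/49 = 479.51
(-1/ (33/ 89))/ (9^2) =-89/ 2673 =-0.03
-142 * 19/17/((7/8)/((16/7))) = -345344/833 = -414.58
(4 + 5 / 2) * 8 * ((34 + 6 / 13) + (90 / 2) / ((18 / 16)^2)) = 32768 / 9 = 3640.89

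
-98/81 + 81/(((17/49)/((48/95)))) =15273202/130815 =116.75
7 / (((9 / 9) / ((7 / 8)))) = 6.12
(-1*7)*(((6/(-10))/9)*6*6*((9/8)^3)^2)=11160261/327680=34.06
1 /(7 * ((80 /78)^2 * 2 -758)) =-1521 /8048026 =-0.00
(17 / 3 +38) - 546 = -1507 / 3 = -502.33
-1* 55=-55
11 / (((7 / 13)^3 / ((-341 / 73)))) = -8240947 / 25039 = -329.12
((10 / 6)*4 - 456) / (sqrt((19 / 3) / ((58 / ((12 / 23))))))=-674*sqrt(25346) / 57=-1882.52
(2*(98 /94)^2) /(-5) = -4802 /11045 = -0.43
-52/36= -13/9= -1.44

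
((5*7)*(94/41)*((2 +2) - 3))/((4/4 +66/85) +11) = 139825/22263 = 6.28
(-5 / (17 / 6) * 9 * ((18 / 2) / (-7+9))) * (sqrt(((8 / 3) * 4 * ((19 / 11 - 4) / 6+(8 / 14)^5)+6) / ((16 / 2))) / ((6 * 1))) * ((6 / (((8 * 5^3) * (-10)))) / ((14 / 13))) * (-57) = -60021 * sqrt(167163227) / 3591896000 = -0.22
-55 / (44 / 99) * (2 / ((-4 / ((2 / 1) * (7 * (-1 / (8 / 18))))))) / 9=-3465 / 16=-216.56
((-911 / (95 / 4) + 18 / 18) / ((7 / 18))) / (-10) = 4563 / 475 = 9.61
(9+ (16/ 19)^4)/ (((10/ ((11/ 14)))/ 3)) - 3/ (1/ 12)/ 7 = -2.90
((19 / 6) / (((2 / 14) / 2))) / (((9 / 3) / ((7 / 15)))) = 931 / 135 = 6.90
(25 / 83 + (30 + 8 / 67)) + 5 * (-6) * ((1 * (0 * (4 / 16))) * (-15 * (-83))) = 169169 / 5561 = 30.42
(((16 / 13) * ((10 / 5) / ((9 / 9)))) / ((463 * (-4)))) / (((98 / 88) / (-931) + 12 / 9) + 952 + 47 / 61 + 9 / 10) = -6119520 / 4396998140509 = -0.00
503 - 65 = 438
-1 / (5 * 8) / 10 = -1 / 400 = -0.00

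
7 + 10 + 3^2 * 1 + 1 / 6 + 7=199 / 6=33.17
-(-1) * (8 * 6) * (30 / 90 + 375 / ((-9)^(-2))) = 1458016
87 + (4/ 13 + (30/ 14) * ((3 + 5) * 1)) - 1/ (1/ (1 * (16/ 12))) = 28151/ 273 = 103.12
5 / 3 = 1.67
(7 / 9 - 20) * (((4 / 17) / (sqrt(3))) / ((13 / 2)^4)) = -11072 * sqrt(3) / 13109499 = -0.00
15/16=0.94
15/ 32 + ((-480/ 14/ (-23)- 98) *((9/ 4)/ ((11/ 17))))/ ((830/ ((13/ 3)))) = -30182301/ 23518880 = -1.28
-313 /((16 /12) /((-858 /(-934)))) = -402831 /1868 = -215.65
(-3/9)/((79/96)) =-32/79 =-0.41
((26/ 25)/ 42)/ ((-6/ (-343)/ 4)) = 1274/ 225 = 5.66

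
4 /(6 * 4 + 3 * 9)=0.08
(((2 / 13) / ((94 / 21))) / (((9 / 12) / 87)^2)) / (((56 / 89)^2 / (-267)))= -5335910361 / 17108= -311895.63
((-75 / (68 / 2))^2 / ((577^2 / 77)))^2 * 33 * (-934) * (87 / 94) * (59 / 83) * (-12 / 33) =1349074406998828125 / 144455765414828525044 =0.01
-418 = -418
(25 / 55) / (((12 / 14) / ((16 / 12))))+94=9376 / 99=94.71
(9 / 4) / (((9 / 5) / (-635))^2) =10080625 / 36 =280017.36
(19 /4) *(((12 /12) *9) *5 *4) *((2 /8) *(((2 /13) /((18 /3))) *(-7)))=-1995 /52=-38.37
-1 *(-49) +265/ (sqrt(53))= 85.40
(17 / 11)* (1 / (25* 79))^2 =17 / 42906875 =0.00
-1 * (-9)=9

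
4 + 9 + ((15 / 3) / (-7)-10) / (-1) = 166 / 7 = 23.71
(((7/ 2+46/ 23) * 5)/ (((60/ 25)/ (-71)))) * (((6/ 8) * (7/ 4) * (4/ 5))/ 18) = -27335/ 576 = -47.46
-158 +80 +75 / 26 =-1953 / 26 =-75.12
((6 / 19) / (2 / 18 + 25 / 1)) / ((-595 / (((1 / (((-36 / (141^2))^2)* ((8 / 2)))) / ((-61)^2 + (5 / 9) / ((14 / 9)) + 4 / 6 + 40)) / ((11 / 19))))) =-395254161 / 534208584800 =-0.00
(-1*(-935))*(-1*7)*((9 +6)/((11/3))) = -26775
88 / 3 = 29.33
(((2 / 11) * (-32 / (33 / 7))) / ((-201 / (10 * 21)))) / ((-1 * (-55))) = 6272 / 267531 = 0.02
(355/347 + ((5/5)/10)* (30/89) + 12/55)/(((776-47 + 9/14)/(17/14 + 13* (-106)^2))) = 4428535787144/17350841475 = 255.23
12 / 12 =1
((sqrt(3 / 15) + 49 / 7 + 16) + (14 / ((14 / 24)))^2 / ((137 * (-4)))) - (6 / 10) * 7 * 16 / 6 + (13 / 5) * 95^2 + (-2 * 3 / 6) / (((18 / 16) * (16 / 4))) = sqrt(5) / 5 + 144726622 / 6165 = 23475.97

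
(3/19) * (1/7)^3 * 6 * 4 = 72/6517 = 0.01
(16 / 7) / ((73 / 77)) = 176 / 73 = 2.41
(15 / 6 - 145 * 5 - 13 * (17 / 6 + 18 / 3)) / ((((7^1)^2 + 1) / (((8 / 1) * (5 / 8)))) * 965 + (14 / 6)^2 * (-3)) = -2512 / 28901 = -0.09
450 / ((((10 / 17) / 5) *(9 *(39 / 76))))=32300 / 39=828.21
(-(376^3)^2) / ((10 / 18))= -25431359608848384 / 5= -5086271921769676.80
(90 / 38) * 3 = 135 / 19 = 7.11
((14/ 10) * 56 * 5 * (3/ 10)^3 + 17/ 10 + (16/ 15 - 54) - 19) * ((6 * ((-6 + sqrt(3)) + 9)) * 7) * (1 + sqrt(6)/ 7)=-44737 * (sqrt(3) + 3) * (sqrt(6) + 7)/ 125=-16003.49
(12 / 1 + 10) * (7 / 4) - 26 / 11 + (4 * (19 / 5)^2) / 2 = 65.02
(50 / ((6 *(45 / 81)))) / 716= 15 / 716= 0.02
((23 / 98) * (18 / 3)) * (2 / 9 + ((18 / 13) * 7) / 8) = 15433 / 7644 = 2.02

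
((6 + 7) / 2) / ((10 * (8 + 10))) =13 / 360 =0.04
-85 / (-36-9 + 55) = -17 / 2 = -8.50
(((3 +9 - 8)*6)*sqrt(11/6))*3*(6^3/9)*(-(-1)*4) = 1152*sqrt(66) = 9358.89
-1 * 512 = -512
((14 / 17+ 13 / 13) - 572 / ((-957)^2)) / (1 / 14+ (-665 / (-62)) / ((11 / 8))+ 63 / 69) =25755007390 / 124120163241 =0.21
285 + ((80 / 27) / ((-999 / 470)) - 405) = -3274360 / 26973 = -121.39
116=116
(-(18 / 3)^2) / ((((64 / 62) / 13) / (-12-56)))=61659 / 2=30829.50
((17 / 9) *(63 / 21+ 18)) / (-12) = -119 / 36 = -3.31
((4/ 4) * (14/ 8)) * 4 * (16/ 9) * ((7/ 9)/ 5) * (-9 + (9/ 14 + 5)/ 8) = -6503/ 405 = -16.06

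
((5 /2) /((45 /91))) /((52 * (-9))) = -7 /648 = -0.01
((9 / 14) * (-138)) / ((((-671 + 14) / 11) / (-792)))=-601128 / 511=-1176.38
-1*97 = -97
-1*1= -1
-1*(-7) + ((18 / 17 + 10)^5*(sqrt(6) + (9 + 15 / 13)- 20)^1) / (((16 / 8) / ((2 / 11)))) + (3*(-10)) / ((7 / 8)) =-210463741856769 / 1421276857 + 234849287168*sqrt(6) / 15618427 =-111248.56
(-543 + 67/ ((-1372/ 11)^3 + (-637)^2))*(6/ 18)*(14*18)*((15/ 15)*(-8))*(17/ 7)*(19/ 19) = 1810060980517248/ 2042552309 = 886176.07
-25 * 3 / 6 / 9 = -25 / 18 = -1.39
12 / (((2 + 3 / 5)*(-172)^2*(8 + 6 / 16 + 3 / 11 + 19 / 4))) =110 / 9446541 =0.00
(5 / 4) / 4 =5 / 16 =0.31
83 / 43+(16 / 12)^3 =4993 / 1161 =4.30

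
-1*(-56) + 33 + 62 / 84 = 3769 / 42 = 89.74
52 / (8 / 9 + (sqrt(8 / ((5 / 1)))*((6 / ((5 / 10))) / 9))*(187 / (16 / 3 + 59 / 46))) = -4030065 / 198064886 + 34173009*sqrt(10) / 99032443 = 1.07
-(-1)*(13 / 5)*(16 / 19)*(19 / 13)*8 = 128 / 5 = 25.60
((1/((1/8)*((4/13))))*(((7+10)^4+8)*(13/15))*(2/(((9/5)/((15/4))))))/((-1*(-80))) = 1568489/16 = 98030.56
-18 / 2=-9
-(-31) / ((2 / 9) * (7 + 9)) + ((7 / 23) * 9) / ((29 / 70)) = 327213 / 21344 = 15.33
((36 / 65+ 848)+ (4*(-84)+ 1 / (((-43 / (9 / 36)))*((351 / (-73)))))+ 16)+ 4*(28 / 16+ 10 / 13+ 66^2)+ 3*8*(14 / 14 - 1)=5422200089 / 301860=17962.63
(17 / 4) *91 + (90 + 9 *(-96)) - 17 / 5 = -7813 / 20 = -390.65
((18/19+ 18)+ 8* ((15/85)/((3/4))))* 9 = 60552/323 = 187.47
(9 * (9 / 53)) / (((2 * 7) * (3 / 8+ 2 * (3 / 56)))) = 12 / 53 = 0.23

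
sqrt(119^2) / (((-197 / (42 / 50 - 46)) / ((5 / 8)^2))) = 134351 / 12608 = 10.66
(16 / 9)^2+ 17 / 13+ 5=9970 / 1053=9.47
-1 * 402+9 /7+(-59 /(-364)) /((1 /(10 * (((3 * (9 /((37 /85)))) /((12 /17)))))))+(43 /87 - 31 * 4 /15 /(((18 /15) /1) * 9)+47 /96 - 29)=-72653875325 /253090656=-287.07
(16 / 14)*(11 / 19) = 88 / 133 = 0.66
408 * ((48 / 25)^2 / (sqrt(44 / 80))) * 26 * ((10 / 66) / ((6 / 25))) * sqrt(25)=166444.50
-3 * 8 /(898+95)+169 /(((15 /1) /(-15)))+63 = -35094 /331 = -106.02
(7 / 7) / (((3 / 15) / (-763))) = -3815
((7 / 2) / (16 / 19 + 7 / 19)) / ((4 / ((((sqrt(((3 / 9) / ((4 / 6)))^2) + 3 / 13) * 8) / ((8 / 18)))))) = 9.51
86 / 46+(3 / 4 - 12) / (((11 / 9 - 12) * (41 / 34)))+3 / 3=683319 / 182942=3.74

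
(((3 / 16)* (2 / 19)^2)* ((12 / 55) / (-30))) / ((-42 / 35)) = 1 / 79420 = 0.00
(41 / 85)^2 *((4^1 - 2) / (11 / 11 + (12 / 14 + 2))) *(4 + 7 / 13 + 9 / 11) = 18027044 / 27895725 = 0.65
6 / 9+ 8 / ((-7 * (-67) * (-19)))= 17798 / 26733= 0.67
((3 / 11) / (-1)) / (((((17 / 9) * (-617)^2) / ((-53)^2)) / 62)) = -4702266 / 71188843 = -0.07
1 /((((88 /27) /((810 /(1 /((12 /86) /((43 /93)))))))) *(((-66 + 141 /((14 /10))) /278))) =12216015 /20339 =600.62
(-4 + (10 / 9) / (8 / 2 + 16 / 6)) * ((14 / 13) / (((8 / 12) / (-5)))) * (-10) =-4025 / 13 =-309.62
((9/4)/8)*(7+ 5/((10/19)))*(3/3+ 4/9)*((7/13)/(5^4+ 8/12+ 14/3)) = 693/121024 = 0.01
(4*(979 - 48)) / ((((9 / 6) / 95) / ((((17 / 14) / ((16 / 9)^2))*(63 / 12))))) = 121788765 / 256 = 475737.36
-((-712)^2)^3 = -130280663537680384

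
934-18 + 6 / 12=1833 / 2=916.50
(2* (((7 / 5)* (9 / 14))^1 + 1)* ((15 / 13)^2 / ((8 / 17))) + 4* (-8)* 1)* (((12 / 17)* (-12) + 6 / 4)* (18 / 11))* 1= 61278957 / 252824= 242.38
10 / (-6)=-5 / 3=-1.67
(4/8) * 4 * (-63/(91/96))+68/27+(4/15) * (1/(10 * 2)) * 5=-228743/1755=-130.34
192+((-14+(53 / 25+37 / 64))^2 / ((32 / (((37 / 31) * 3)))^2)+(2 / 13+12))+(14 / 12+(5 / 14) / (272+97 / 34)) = 29552723047212110717 / 142821223301120000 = 206.92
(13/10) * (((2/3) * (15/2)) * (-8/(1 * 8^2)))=-13/16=-0.81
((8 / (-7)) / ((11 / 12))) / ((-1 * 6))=16 / 77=0.21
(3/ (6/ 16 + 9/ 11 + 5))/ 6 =44/ 545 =0.08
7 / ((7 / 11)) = 11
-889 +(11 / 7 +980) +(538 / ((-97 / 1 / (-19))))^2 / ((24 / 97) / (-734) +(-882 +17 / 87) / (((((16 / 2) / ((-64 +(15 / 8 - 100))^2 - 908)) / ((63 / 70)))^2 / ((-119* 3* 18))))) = 39280279390095452792067788803432 / 424324005756101749080461042763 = 92.57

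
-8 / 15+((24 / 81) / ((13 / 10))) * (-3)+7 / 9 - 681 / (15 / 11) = -292406 / 585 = -499.84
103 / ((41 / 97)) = 9991 / 41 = 243.68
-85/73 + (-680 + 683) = 134/73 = 1.84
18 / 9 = 2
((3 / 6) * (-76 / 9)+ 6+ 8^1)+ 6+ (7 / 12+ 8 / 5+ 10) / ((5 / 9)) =33937 / 900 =37.71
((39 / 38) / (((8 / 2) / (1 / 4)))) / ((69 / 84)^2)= 1911 / 20102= 0.10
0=0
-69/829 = -0.08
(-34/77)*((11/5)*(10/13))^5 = -6.13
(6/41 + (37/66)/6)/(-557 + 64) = -229/470844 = -0.00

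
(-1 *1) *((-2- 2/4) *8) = 20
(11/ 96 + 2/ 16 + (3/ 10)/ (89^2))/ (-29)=-911059/ 110260320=-0.01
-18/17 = -1.06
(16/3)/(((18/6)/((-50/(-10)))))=80/9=8.89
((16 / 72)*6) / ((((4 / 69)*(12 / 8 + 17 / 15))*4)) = 345 / 158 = 2.18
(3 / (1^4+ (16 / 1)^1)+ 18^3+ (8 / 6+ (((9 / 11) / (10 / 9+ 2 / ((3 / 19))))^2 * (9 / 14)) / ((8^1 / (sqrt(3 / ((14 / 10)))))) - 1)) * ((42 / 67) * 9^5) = 10460353203 * sqrt(105) / 6980580992+ 245904364188 / 1139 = 215894979.52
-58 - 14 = -72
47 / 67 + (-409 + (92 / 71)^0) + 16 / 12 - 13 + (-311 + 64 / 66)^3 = -71752190253745 / 2407779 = -29800156.18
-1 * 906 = -906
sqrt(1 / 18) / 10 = sqrt(2) / 60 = 0.02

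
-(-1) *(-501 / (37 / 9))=-4509 / 37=-121.86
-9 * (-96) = 864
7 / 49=1 / 7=0.14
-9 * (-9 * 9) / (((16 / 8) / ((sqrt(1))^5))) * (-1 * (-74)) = 26973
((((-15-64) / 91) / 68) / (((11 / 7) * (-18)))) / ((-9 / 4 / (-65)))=395 / 30294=0.01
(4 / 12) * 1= 1 / 3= 0.33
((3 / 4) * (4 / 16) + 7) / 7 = 115 / 112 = 1.03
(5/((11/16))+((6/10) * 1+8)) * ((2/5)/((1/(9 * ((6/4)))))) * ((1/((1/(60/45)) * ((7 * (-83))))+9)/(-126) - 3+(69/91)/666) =-2574016929/9781135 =-263.16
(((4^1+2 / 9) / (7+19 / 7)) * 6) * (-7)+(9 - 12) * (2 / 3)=-1033 / 51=-20.25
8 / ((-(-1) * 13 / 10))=6.15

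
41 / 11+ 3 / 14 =607 / 154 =3.94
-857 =-857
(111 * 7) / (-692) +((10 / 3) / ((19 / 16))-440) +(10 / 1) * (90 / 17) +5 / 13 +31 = -3085774925 / 8717124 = -353.99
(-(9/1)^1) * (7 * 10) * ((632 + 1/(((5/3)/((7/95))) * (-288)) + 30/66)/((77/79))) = -75185672151/183920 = -408795.52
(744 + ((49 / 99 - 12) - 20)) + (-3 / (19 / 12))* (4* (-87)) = 1371.86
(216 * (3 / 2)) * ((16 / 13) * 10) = 51840 / 13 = 3987.69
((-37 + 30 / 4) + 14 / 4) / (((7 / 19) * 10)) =-247 / 35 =-7.06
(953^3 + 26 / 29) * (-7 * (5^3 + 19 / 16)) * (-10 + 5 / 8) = 26605554984236025 / 3712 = 7167444769460.14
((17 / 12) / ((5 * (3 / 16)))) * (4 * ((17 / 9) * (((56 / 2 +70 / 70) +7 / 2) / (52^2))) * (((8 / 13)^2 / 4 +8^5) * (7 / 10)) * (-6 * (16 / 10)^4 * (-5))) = 849767202816 / 1373125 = 618856.41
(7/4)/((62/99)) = 693/248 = 2.79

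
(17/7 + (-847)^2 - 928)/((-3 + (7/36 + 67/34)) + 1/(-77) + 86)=33763565088/4012705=8414.17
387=387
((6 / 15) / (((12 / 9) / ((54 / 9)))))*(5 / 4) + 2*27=225 / 4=56.25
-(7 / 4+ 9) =-43 / 4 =-10.75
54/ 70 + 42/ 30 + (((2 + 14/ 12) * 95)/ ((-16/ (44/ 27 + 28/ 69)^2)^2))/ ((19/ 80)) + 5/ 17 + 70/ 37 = 876961802462352347/ 9822145092285645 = 89.28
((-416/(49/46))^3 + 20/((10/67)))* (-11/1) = 77080619247390/117649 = 655174453.22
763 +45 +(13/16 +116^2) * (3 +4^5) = 221135271/16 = 13820954.44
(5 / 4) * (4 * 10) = 50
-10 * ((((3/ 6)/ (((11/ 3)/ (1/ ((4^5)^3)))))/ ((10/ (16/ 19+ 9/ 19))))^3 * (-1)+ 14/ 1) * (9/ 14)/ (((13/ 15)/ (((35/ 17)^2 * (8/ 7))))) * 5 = -854398079708732603326639742069086332834375/ 339679744493725755629437620206725758976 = -2515.30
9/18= 0.50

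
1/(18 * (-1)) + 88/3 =527/18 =29.28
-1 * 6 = -6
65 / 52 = 5 / 4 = 1.25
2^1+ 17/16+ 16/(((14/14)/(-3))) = -719/16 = -44.94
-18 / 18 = -1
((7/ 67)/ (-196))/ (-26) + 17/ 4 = 207299/ 48776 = 4.25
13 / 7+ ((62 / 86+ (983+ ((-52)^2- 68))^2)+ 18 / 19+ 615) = 74906201106 / 5719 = 13097779.53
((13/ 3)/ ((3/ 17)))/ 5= 221/ 45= 4.91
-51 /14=-3.64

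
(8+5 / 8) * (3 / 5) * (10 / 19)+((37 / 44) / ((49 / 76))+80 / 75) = 3130439 / 614460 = 5.09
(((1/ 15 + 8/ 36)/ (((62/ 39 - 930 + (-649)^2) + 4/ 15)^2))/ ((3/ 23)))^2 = 63834549025/ 405981572865425697226812069175209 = 0.00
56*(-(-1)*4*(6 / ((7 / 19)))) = 3648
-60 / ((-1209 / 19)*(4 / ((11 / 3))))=1045 / 1209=0.86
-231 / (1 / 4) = -924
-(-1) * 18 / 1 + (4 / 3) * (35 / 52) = 737 / 39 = 18.90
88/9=9.78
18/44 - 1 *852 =-851.59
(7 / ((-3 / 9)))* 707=-14847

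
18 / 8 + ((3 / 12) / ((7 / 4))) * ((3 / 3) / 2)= 65 / 28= 2.32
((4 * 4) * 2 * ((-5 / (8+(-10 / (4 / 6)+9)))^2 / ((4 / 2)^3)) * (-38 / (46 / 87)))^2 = 3228271.50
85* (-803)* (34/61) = -2320670/61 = -38043.77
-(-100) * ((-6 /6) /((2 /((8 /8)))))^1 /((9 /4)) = -200 /9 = -22.22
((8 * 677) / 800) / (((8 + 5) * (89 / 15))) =2031 / 23140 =0.09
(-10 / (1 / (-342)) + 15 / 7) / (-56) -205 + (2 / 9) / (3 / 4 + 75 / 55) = -87277159 / 328104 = -266.00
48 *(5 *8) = 1920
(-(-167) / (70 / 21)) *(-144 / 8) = -4509 / 5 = -901.80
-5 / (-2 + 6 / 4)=10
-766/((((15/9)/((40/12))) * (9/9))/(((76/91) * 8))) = -931456/91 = -10235.78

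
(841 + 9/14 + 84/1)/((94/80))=787.78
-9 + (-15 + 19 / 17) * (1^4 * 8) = -120.06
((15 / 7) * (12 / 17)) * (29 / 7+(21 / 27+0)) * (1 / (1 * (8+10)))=3100 / 7497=0.41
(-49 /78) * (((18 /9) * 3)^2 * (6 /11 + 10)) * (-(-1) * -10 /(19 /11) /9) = 113680 /741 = 153.41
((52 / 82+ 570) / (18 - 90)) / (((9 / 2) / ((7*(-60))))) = 739.71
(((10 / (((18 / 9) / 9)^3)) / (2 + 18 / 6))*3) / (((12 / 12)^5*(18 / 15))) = 3645 / 8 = 455.62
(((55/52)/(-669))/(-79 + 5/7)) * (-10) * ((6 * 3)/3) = -1925/1588652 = -0.00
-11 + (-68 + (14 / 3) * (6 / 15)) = -1157 / 15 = -77.13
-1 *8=-8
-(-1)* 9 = 9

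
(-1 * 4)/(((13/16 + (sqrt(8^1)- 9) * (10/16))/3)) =3840 * sqrt(2)/5129 + 14784/5129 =3.94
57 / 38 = 3 / 2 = 1.50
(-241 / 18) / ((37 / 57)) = -4579 / 222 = -20.63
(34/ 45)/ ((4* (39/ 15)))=17/ 234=0.07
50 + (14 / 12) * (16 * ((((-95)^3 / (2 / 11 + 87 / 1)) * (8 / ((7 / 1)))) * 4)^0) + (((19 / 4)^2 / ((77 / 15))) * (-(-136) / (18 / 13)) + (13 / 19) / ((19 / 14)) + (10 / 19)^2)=167170001 / 333564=501.16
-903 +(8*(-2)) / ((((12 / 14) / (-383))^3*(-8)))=-19270484765 / 108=-178430414.49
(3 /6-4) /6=-7 /12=-0.58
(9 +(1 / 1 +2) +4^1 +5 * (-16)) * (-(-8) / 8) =-64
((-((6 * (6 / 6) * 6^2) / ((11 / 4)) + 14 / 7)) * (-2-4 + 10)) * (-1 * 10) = 35440 / 11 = 3221.82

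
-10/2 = -5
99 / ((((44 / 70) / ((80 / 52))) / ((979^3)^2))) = 2773362919307904381150 / 13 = 213335609177531106242.31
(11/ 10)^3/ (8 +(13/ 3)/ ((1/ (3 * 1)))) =1331/ 21000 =0.06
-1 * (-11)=11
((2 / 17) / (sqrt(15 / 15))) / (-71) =-2 / 1207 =-0.00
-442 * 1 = -442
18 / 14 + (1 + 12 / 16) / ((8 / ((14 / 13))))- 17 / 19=17333 / 27664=0.63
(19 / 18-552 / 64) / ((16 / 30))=-2725 / 192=-14.19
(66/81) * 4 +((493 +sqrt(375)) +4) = 5 * sqrt(15) +13507/27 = 519.62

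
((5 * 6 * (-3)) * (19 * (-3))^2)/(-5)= 58482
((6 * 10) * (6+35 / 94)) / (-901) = -17970 / 42347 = -0.42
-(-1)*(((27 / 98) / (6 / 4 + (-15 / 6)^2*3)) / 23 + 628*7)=14862878 / 3381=4396.00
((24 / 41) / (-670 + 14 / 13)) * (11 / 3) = -143 / 44567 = -0.00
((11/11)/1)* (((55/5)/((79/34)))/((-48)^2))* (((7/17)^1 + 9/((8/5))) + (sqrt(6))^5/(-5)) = 9031/728064 - 187* sqrt(6)/12640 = -0.02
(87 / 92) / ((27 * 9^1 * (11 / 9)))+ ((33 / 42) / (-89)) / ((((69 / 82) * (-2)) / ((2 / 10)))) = 120101 / 28371420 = 0.00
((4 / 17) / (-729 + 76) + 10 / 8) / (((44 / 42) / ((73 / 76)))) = 85064637 / 74243488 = 1.15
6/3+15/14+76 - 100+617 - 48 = 7673/14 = 548.07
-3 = -3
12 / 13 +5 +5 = 142 / 13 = 10.92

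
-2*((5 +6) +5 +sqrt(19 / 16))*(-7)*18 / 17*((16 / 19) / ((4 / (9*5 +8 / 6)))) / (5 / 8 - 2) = -5978112 / 3553 - 93408*sqrt(19) / 3553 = -1797.15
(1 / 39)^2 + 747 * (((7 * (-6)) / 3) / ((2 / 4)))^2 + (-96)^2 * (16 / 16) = 594864.00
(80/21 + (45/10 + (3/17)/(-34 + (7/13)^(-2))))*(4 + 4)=11834036/178143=66.43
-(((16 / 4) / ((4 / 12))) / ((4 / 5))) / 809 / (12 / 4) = -5 / 809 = -0.01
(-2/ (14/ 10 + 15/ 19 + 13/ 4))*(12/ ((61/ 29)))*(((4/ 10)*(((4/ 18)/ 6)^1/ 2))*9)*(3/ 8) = -2204/ 42029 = -0.05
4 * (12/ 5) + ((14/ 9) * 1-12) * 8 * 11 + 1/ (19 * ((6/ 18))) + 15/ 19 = -776822/ 855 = -908.56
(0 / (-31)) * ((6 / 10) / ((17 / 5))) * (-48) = 0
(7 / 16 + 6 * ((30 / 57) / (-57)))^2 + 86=2874017985 / 33362176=86.15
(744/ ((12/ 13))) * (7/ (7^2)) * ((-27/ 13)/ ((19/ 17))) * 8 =-227664/ 133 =-1711.76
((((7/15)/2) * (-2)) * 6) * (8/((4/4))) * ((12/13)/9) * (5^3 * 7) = -78400/39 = -2010.26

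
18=18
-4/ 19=-0.21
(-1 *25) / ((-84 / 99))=825 / 28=29.46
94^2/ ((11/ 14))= 123704/ 11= 11245.82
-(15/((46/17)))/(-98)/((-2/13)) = -3315/9016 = -0.37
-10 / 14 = -5 / 7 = -0.71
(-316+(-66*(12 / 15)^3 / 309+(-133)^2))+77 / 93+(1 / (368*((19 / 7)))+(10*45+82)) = 17905.72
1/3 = 0.33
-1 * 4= -4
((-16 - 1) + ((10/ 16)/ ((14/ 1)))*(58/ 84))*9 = -239469/ 1568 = -152.72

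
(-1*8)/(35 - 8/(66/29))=-264/1039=-0.25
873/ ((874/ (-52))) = -22698/ 437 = -51.94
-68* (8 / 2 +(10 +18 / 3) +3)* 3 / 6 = -782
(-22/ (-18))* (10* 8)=880/ 9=97.78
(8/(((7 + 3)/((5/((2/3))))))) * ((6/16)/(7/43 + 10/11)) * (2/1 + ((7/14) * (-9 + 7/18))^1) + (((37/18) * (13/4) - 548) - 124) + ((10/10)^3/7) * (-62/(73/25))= -8371615201/12435696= -673.19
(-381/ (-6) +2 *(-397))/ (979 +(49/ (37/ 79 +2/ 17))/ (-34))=-1149807/ 1537075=-0.75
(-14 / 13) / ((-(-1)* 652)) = -7 / 4238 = -0.00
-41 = -41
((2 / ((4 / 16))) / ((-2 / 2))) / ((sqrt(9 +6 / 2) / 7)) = -28 *sqrt(3) / 3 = -16.17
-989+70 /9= -8831 /9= -981.22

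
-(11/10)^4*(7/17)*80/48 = -102487/102000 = -1.00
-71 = -71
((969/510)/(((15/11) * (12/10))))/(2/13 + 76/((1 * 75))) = 13585/13656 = 0.99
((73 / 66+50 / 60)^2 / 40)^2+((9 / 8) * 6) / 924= 53617603 / 3320578800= 0.02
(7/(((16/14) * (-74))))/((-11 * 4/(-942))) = -23079/13024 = -1.77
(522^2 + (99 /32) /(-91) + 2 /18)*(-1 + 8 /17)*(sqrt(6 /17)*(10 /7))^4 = -80339205296250 /1073446283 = -74842.32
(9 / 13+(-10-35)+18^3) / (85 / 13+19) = 18810 / 83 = 226.63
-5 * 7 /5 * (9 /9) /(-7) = 1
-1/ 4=-0.25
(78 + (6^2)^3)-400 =46334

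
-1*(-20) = 20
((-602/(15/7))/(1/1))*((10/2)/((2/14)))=-29498/3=-9832.67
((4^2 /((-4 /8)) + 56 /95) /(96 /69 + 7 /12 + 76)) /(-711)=0.00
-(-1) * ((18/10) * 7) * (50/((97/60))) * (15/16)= 70875/194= 365.34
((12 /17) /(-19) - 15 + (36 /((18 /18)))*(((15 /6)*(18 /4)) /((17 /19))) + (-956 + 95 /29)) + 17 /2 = -9490911 /18734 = -506.61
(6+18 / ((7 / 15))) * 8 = 2496 / 7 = 356.57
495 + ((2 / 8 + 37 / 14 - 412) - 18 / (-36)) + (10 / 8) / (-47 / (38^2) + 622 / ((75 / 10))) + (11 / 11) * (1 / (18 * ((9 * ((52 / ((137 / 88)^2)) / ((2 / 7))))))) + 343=176051200286593055 / 409985824824576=429.41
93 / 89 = 1.04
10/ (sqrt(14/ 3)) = 5 * sqrt(42)/ 7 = 4.63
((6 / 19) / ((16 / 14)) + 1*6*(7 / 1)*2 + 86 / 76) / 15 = 6491 / 1140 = 5.69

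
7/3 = 2.33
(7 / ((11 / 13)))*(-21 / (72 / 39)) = -8281 / 88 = -94.10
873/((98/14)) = 873/7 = 124.71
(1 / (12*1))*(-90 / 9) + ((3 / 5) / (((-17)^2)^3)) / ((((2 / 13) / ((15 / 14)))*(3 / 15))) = -1689628075 / 2027555796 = -0.83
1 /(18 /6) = 0.33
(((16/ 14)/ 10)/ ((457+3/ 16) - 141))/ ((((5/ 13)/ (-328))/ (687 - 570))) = -31928832/ 885325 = -36.06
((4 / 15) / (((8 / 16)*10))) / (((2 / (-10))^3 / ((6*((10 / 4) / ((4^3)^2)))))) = -25 / 1024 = -0.02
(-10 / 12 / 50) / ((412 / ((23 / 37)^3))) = -12167 / 1252142160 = -0.00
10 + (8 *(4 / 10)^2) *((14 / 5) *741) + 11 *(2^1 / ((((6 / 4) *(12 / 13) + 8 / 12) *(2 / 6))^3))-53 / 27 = 18887733589 / 6912000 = 2732.60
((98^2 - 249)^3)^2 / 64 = 670290016633029292515625 / 64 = 10473281509891082695556.64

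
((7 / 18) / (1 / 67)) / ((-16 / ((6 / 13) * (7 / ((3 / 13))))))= -3283 / 144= -22.80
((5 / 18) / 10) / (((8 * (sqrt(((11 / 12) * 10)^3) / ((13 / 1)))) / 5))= 13 * sqrt(330) / 29040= 0.01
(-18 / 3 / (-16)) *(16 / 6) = 1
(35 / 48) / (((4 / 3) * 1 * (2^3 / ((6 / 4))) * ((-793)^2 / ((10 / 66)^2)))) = 875 / 233750719488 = 0.00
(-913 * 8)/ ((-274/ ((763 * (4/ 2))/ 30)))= 2786476/ 2055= 1355.95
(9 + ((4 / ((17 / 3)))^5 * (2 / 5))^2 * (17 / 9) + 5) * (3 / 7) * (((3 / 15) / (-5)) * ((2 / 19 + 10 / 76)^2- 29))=520764976141871019 / 74917890976979750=6.95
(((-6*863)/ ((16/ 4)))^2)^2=44929149932241/ 16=2808071870765.06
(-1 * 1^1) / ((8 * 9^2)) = -1 / 648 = -0.00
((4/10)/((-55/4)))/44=-2/3025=-0.00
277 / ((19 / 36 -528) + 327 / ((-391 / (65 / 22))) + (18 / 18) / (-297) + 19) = -128668716 / 237338749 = -0.54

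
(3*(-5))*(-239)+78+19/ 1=3682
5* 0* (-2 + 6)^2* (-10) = 0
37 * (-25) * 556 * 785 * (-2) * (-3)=-2422353000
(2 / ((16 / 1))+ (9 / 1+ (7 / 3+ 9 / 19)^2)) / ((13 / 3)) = 441977 / 112632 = 3.92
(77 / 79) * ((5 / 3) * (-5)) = -1925 / 237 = -8.12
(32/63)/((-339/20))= -640/21357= -0.03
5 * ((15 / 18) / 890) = 5 / 1068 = 0.00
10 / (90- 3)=10 / 87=0.11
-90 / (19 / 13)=-1170 / 19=-61.58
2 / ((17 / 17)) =2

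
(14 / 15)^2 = 196 / 225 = 0.87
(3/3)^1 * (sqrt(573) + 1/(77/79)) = 79/77 + sqrt(573) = 24.96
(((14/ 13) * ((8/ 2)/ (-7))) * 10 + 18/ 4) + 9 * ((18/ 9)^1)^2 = 34.35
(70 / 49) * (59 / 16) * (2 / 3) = 295 / 84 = 3.51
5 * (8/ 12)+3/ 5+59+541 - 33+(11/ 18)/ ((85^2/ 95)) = 2970037/ 5202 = 570.94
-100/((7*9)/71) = -7100/63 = -112.70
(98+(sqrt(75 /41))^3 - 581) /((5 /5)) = -483+375 *sqrt(123) /1681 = -480.53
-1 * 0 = 0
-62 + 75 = 13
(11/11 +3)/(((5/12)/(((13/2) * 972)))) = 303264/5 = 60652.80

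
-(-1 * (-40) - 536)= 496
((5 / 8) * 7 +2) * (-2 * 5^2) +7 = -1247 / 4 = -311.75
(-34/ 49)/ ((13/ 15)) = -510/ 637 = -0.80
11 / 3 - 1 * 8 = -13 / 3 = -4.33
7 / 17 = 0.41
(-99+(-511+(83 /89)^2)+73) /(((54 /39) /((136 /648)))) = -469259024 /5774409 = -81.27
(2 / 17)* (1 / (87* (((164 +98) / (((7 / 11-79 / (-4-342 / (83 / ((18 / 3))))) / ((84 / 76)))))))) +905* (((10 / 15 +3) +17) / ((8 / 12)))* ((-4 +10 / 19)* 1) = -65855288158296755 / 675756212208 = -97454.21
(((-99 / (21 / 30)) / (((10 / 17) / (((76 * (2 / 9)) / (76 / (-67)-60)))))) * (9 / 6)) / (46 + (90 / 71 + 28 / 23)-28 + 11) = 1166211849 / 368542720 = 3.16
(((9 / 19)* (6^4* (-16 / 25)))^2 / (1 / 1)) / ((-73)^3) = -34828517376 / 87771960625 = -0.40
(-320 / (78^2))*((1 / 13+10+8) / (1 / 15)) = -14.26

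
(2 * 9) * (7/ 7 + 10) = 198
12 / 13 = 0.92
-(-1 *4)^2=-16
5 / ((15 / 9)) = 3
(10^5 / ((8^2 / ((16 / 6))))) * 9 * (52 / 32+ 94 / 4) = 1884375 / 2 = 942187.50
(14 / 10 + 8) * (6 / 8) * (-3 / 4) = -423 / 80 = -5.29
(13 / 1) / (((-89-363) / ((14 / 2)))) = -91 / 452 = -0.20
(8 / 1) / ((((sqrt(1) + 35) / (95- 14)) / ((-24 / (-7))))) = 432 / 7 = 61.71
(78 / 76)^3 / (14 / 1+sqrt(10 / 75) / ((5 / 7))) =22244625 / 287693896-296595* sqrt(30) / 575387792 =0.07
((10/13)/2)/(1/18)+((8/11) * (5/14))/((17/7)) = 17090/2431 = 7.03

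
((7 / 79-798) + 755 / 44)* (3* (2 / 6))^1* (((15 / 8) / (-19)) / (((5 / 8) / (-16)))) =-1972.43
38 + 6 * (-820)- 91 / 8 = -39147 / 8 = -4893.38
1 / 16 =0.06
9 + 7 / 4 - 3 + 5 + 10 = 91 / 4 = 22.75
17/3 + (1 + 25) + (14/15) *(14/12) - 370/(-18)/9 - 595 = -226784/405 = -559.96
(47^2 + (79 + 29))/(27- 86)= -2317/59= -39.27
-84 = -84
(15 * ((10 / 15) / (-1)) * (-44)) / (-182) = -220 / 91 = -2.42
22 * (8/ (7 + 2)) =176/ 9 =19.56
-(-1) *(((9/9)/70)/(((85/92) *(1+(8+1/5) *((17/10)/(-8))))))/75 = -736/2650725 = -0.00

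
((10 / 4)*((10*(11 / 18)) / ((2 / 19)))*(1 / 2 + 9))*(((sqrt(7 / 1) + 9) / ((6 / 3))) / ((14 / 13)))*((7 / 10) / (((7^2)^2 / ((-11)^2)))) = 263.00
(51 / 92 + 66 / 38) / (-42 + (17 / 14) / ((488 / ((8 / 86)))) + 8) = -73535805 / 1091223523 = -0.07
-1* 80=-80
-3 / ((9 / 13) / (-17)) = 221 / 3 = 73.67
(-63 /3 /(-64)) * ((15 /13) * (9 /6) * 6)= 2835 /832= 3.41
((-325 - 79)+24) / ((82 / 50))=-9500 / 41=-231.71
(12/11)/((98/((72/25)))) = 0.03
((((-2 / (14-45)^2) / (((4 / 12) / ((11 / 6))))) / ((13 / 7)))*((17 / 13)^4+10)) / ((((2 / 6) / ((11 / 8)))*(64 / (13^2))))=-937961871 / 1080994304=-0.87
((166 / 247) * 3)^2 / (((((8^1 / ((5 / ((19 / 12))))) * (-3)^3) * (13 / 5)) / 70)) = -24111500 / 15069223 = -1.60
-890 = -890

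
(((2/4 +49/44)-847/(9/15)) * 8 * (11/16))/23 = -186127/552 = -337.19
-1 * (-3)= 3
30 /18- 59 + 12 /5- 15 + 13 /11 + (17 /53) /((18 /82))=-67.29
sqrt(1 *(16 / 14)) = 2 *sqrt(14) / 7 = 1.07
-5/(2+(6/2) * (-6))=5/16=0.31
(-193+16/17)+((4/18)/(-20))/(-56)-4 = -196.06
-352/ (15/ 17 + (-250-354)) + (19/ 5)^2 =3850933/ 256325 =15.02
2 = 2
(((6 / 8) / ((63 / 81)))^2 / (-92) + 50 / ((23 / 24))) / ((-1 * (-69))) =1254157 / 1658944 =0.76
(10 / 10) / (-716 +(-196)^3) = -1 / 7530252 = -0.00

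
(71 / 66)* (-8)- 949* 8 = -250820 / 33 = -7600.61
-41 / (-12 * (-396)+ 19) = -41 / 4771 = -0.01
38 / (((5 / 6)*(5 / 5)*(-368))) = -57 / 460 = -0.12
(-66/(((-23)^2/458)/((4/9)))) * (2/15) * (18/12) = -40304/7935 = -5.08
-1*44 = -44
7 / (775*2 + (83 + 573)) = 7 / 2206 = 0.00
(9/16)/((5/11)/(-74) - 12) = -0.05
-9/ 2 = -4.50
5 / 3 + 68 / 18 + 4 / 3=61 / 9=6.78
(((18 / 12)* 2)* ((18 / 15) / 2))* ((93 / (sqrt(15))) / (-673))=-279* sqrt(15) / 16825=-0.06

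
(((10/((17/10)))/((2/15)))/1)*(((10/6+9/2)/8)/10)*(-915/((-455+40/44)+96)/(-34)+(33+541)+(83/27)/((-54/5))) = 8634207761425/4425986448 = 1950.80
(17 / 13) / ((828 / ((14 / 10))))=119 / 53820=0.00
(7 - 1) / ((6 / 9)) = 9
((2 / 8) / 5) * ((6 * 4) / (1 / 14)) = 84 / 5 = 16.80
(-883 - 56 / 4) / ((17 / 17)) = -897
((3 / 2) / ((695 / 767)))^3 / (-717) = -4060958967 / 641862941000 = -0.01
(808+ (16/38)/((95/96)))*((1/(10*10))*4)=1459208/45125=32.34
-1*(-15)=15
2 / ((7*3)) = 2 / 21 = 0.10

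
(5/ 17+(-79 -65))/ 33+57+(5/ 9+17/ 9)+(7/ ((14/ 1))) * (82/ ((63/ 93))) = 115.61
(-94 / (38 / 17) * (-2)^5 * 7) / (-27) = -178976 / 513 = -348.88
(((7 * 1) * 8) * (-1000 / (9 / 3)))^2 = 348444444.44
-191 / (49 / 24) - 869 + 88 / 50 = -1176969 / 1225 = -960.79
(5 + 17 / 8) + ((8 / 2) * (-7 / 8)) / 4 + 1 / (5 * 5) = 629 / 100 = 6.29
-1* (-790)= 790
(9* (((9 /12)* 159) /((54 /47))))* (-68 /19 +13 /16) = -6284793 /2432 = -2584.21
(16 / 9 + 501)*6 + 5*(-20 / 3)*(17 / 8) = 17675 / 6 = 2945.83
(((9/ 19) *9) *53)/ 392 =4293/ 7448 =0.58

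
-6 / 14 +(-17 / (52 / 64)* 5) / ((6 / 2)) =-9637 / 273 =-35.30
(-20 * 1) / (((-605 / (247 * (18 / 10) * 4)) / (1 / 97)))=35568 / 58685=0.61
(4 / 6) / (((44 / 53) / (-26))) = -689 / 33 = -20.88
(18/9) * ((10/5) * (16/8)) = 8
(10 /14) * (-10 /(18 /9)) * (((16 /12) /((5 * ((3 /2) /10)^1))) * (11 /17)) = -4400 /1071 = -4.11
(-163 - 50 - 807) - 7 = -1027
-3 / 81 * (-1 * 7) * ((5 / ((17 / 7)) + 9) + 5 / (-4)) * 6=4669 / 306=15.26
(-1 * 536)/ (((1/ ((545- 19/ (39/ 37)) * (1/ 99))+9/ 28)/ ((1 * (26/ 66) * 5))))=-716031680/ 345411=-2072.98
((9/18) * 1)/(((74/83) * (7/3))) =249/1036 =0.24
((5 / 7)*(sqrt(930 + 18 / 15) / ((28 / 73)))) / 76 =73*sqrt(1455) / 3724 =0.75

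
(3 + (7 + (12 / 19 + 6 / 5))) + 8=1884 / 95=19.83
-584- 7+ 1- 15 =-605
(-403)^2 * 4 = 649636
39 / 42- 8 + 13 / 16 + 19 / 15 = -8387 / 1680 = -4.99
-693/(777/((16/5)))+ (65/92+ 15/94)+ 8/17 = -20634679/13598980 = -1.52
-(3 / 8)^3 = -27 / 512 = -0.05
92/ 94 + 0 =46/ 47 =0.98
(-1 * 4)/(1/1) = -4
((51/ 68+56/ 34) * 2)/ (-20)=-0.24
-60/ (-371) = 60/ 371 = 0.16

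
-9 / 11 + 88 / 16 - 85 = -1767 / 22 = -80.32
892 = 892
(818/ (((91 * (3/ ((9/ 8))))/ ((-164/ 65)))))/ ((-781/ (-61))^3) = -11418733167/ 2817784985015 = -0.00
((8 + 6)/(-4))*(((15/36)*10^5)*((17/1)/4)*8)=-14875000/3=-4958333.33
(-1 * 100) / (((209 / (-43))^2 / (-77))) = 1294300 / 3971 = 325.94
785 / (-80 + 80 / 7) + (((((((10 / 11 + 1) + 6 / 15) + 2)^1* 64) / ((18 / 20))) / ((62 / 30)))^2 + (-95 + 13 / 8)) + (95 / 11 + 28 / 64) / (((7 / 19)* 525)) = 99729901545177 / 4558215200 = 21879.16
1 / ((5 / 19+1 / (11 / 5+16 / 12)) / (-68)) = -34238 / 275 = -124.50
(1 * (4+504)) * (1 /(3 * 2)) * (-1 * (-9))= 762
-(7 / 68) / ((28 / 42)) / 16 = -21 / 2176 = -0.01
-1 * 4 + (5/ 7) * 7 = 1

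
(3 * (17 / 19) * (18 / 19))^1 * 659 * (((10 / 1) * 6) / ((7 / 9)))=326679480 / 2527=129275.62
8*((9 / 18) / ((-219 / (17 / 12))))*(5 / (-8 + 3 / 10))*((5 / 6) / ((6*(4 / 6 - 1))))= -2125 / 303534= -0.01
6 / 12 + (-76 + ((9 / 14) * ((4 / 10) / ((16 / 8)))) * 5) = -74.86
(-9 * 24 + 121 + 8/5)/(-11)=467/55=8.49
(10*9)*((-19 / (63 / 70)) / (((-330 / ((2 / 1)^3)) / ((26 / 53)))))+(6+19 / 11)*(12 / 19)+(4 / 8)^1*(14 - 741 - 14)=-22798051 / 66462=-343.02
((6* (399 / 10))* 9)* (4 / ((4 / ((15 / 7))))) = 4617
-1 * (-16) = 16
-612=-612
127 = 127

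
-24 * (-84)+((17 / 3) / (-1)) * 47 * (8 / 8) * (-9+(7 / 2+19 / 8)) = 68359 / 24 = 2848.29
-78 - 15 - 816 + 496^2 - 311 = 244796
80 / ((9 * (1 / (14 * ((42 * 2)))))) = 31360 / 3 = 10453.33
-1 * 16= -16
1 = 1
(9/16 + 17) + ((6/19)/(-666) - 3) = 491381/33744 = 14.56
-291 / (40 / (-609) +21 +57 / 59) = -10455921 / 786904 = -13.29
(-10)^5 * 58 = -5800000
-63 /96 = -21 /32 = -0.66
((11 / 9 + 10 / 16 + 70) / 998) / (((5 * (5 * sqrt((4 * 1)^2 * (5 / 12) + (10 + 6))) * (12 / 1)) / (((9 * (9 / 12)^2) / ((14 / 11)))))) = 24387 * sqrt(51) / 868659200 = 0.00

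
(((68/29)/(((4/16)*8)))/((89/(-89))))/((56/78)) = -663/406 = -1.63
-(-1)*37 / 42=37 / 42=0.88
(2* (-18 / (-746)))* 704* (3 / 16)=2376 / 373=6.37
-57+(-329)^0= -56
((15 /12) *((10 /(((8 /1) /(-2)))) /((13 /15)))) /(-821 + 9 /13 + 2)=125 /28368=0.00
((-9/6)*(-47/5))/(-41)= -141/410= -0.34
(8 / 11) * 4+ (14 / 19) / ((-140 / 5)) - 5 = -885 / 418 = -2.12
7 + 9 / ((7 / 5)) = 13.43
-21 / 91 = -3 / 13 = -0.23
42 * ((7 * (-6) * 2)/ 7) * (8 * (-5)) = 20160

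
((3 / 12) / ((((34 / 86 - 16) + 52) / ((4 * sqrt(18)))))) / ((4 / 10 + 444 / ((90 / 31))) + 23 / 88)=792 * sqrt(2) / 1475795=0.00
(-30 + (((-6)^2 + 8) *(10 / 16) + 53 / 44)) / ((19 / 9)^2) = -243 / 836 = -0.29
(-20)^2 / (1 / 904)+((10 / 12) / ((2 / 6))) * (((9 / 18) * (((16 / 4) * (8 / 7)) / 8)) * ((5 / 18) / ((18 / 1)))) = 820108825 / 2268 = 361600.01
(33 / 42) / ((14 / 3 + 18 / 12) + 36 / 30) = 0.11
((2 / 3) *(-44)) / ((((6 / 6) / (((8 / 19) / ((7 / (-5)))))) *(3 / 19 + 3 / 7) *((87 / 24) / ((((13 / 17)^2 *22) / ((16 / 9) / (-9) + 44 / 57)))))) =13242240 / 142477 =92.94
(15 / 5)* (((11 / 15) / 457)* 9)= 99 / 2285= 0.04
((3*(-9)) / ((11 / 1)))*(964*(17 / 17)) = -26028 / 11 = -2366.18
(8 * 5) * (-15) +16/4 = -596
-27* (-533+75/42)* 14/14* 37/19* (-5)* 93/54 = -127953585/532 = -240514.26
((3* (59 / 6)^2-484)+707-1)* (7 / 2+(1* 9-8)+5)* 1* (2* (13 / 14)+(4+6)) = 9690665 / 168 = 57682.53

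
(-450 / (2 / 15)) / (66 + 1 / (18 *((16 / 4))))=-243000 / 4753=-51.13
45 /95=9 /19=0.47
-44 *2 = -88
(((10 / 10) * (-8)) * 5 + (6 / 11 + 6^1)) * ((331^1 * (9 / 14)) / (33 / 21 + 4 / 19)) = -3471528 / 869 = -3994.85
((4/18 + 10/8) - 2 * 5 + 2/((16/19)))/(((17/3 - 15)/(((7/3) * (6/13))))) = 443/624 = 0.71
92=92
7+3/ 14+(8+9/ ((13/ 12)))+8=5737/ 182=31.52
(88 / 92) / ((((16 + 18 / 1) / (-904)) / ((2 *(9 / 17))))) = -178992 / 6647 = -26.93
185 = 185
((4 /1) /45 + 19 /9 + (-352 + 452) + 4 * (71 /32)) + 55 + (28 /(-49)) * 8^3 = -35419 /280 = -126.50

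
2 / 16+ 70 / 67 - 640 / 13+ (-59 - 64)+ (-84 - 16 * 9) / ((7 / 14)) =-4369361 / 6968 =-627.06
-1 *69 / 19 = -69 / 19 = -3.63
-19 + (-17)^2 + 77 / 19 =5207 / 19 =274.05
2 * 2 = 4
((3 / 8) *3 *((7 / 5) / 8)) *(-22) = -693 / 160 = -4.33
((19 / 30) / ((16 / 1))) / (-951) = -19 / 456480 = -0.00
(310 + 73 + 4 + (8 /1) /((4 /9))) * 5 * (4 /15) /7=540 /7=77.14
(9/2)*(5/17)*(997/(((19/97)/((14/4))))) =30463335/1292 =23578.43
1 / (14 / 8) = 4 / 7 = 0.57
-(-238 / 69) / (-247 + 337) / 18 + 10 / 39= 187847 / 726570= 0.26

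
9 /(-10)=-9 /10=-0.90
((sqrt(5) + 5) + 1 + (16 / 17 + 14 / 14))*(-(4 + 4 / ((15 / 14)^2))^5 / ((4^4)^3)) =-13225450646101 / 1189728000000000 - 13225450646101*sqrt(5) / 9447840000000000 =-0.01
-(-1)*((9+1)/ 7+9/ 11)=173/ 77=2.25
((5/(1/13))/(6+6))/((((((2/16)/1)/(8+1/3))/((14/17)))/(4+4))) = 364000/153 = 2379.08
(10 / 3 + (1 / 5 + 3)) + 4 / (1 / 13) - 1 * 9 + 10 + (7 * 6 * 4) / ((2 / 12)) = 1067.53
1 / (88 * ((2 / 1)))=1 / 176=0.01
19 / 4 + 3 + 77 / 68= 151 / 17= 8.88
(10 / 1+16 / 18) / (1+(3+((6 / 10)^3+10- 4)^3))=191406250 / 4292189397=0.04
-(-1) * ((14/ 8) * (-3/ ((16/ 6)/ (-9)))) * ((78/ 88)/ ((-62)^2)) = 22113/ 5412352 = 0.00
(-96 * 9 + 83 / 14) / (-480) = 12013 / 6720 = 1.79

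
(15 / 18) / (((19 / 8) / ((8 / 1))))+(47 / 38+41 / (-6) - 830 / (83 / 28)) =-5373 / 19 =-282.79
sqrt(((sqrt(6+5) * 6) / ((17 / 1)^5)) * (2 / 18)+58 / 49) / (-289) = -sqrt(4998 * sqrt(11)+12599811018) / 29816997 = -0.00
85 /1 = 85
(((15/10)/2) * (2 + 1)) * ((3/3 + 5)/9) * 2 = 3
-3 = -3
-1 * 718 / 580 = -359 / 290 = -1.24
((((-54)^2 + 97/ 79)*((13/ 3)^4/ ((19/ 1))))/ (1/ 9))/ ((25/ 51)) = 111897342557/ 112575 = 993980.39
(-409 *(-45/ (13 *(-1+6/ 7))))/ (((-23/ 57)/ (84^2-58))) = 51390477810/ 299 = 171874507.73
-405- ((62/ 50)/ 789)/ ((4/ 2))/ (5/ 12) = -13314437/ 32875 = -405.00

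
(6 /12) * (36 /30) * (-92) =-276 /5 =-55.20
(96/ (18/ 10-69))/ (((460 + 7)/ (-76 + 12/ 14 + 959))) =-2.70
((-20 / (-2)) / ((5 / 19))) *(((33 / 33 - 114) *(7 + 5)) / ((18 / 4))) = -34352 / 3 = -11450.67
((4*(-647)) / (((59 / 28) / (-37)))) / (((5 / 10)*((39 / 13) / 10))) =53623360 / 177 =302956.84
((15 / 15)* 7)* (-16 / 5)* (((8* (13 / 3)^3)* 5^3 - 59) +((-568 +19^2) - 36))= -245150752 / 135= -1815931.50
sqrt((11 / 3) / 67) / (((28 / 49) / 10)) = 35 * sqrt(2211) / 402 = 4.09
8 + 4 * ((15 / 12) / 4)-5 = 17 / 4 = 4.25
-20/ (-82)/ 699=10/ 28659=0.00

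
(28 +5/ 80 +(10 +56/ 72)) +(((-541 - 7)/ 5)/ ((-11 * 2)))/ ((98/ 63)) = 2330857/ 55440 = 42.04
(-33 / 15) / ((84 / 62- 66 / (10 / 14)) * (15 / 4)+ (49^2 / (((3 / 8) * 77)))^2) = -371349 / 1109448200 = -0.00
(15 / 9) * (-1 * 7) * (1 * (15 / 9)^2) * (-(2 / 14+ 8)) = 2375 / 9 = 263.89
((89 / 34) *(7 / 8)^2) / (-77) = -623 / 23936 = -0.03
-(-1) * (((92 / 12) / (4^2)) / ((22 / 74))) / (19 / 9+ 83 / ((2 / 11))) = 2553 / 726440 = 0.00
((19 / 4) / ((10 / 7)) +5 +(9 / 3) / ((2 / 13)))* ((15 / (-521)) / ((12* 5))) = -1113 / 83360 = -0.01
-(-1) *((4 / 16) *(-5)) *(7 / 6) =-35 / 24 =-1.46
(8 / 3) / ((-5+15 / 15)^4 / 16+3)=0.14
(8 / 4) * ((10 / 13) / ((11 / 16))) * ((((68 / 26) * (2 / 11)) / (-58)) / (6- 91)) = 128 / 593021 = 0.00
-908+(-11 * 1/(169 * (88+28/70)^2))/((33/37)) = -89936990509/99049548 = -908.00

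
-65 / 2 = -32.50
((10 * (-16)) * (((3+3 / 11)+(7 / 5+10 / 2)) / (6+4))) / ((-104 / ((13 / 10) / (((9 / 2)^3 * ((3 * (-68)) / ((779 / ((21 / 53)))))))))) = -6275624 / 30672675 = -0.20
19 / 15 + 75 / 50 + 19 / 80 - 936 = -933.00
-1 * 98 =-98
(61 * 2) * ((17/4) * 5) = 5185/2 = 2592.50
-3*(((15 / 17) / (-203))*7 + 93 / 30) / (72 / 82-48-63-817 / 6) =5584077 / 149346955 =0.04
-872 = -872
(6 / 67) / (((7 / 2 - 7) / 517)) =-6204 / 469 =-13.23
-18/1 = -18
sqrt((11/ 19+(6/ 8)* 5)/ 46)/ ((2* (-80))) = -0.00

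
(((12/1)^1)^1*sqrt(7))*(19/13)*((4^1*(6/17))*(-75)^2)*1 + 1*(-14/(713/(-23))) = 14/31 + 30780000*sqrt(7)/221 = 368490.16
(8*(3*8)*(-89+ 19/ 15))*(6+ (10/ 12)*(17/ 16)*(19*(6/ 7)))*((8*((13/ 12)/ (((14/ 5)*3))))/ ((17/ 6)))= -44715424/ 357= -125253.29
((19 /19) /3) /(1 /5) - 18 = -49 /3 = -16.33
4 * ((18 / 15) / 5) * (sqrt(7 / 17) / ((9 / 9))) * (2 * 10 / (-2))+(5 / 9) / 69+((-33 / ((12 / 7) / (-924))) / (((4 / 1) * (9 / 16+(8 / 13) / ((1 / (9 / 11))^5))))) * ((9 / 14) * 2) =13214888911927 / 1821685491-48 * sqrt(119) / 85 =7248.05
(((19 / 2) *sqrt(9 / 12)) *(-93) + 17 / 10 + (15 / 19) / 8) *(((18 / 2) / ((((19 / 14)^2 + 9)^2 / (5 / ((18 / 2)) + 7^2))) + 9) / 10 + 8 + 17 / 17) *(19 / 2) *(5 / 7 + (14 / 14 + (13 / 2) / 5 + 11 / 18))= -270248.40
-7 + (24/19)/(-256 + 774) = -7.00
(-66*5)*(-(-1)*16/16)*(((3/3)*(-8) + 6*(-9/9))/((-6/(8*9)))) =-55440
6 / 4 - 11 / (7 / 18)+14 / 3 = -929 / 42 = -22.12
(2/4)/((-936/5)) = -5/1872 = -0.00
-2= -2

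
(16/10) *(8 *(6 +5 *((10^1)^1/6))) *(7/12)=4816/45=107.02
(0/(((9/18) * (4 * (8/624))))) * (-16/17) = 0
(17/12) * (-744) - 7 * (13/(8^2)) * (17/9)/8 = -4858379/4608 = -1054.34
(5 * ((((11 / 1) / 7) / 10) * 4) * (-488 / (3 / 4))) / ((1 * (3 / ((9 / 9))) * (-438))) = 1.56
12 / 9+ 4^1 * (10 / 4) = 34 / 3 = 11.33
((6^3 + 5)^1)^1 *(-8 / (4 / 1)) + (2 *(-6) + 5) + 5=-444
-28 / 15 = -1.87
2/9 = 0.22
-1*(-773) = 773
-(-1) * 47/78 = 47/78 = 0.60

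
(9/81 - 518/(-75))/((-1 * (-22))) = 1579/4950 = 0.32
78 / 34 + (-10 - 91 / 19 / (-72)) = -7.64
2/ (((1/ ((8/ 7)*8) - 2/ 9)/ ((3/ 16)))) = -216/ 65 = -3.32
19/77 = 0.25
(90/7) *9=810/7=115.71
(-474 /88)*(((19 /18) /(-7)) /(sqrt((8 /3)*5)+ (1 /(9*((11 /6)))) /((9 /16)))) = -13509 /2056418+ 1337391*sqrt(30) /32902688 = 0.22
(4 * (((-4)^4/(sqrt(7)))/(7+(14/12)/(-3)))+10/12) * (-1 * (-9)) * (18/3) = 45+995328 * sqrt(7)/833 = 3206.33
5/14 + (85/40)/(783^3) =9600973859/26882726472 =0.36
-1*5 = -5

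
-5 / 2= -2.50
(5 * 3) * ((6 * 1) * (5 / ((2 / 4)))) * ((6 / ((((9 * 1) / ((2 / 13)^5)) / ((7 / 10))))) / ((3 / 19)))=85120 / 371293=0.23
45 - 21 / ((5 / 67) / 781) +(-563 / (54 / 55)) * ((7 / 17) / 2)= -219846.46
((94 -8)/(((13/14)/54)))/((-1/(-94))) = 6111504/13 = 470115.69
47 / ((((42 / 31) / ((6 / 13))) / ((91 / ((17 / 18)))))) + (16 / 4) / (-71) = 1861978 / 1207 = 1542.65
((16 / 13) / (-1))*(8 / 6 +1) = -112 / 39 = -2.87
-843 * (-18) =15174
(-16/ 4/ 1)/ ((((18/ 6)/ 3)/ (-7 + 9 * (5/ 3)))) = -32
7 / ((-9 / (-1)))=7 / 9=0.78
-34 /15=-2.27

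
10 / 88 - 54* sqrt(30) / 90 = 5 / 44 - 3* sqrt(30) / 5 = -3.17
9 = 9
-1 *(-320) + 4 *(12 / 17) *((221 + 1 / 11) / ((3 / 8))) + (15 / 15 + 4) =372071 / 187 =1989.68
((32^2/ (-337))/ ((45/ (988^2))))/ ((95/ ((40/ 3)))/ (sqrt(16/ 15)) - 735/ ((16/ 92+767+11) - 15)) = -20805474324248526848* sqrt(15)/ 8269416283258425 - 6749441175414898688/ 4961649769955055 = -11104.57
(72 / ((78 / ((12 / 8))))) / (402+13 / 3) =54 / 15847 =0.00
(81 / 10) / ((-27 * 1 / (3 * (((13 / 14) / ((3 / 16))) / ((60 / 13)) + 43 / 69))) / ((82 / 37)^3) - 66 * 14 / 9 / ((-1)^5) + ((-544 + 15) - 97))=-823255004268 / 53239269046175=-0.02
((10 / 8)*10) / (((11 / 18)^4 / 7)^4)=3644703927036534981427200 / 45949729863572161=79319376.59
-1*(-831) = 831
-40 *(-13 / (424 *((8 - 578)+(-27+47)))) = -13 / 5830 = -0.00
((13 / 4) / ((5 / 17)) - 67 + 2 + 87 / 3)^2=249001 / 400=622.50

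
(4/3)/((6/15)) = 10/3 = 3.33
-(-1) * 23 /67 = 0.34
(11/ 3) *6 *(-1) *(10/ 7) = -220/ 7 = -31.43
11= 11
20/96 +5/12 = 5/8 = 0.62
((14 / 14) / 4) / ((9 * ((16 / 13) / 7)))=91 / 576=0.16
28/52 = 7/13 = 0.54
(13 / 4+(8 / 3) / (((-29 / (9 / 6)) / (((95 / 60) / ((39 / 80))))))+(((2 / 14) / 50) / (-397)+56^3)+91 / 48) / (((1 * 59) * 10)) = 662381350489231 / 2225278692000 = 297.66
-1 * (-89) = 89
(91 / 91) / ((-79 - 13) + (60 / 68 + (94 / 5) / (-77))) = -0.01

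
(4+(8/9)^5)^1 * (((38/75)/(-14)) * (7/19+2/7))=-7799956/72335025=-0.11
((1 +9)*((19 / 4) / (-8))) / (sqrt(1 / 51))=-95*sqrt(51) / 16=-42.40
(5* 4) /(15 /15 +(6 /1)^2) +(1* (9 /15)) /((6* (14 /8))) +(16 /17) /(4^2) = 14453 /22015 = 0.66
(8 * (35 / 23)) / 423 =280 / 9729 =0.03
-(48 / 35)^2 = -2304 / 1225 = -1.88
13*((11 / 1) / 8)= 143 / 8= 17.88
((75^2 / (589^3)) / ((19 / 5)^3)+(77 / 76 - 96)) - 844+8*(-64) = -1450.99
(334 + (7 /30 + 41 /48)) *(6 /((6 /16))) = 5361.40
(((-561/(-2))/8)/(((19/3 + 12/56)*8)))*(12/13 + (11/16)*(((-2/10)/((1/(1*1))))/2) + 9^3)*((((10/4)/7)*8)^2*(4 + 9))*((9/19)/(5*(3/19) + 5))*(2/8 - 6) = -6868521441/281600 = -24391.06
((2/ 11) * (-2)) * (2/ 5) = -8/ 55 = -0.15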